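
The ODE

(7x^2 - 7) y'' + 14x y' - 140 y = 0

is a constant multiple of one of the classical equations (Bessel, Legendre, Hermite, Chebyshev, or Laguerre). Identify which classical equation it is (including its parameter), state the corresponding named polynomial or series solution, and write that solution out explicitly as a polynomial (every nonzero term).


All three coefficients share the factor -7; dividing through by -7 gives  (1 - x^2) y'' - 2x y' + 20 y = 0.
This matches the Legendre equation (1 - x^2) y'' - 2x y' + n(n+1) y = 0 (note the -2x y' term) with n(n+1) = 20, so n = 4; the polynomial solution is P_4(x).
With y = sum_k a_k x^k, matching x^k gives (k+2)(k+1) a_{k+2} = [k(k+1) - n(n+1)] a_k = (k - 4)(k + 5) a_k. The right side vanishes at k = 4, so the series with the parity of 4 terminates at degree 4.
Standard normalization (P_n(1) = 1): leading coefficient (2n)!/(2^n (n!)^2) = 40320/(16*576) = 35/8, so a_4 = 35/8. Work downward with a_k = (k+1)(k+2) a_{k+2} / ((k - 4)(k + 5)):
  a_2 = (3)(4)(35/8) / ((2 - 4)(2 + 5)) = (105/2)/(-14) = -15/4
  a_0 = (1)(2)(-15/4) / ((0 - 4)(0 + 5)) = (-15/2)/(-20) = 3/8
Hence P_4(x) = 35 x^4/8 - 15 x^2/4 + 3/8.

P_4(x); series = 35 x^4/8 - 15 x^2/4 + 3/8


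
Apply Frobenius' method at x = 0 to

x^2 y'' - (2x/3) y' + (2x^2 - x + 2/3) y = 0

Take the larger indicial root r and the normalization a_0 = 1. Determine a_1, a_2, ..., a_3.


Write in Frobenius form y'' + (p(x)/x) y' + (q(x)/x^2) y = 0:
  p(x) = -2/3,  q(x) = 2x^2 - x + 2/3.
Indicial equation: r(r-1) + (-2/3) r + (2/3) = 0 -> roots r_1 = 1, r_2 = 2/3.
Take r = r_1 = 1. Let y(x) = x^r sum_{n>=0} a_n x^n with a_0 = 1.
Substitute y = x^r sum a_n x^n and match x^{r+n}. The recurrence is
  D(n) a_n - 1 a_{n-1} + 2 a_{n-2} = 0,  where D(n) = (r+n)(r+n-1) + (-2/3)(r+n) + (2/3).
  a_n = [1 a_{n-1} - 2 a_{n-2}] / D(n).
Since the indicial polynomial factors as (r - r_1)(r - r_2), D(n) = (r_1 + n - r_1)(r_1 + n - r_2) = n(n + 1/3).
Evaluating step by step (a_0 = 1):
  n = 1: D(1) = 1(1 + 1/3) = 4/3; numerator = 1(1) = 1; a_1 = (1)/(4/3) = 3/4
  n = 2: D(2) = 2(2 + 1/3) = 14/3; numerator = 1(3/4) - 2(1) = -5/4; a_2 = (-5/4)/(14/3) = -15/56
  n = 3: D(3) = 3(3 + 1/3) = 10; numerator = 1(-15/56) - 2(3/4) = -99/56; a_3 = (-99/56)/(10) = -99/560

r = 1; a_0 = 1; a_1 = 3/4; a_2 = -15/56; a_3 = -99/560


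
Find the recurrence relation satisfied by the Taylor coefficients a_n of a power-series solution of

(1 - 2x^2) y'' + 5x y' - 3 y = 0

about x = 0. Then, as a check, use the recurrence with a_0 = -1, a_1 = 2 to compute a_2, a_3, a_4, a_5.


Substitute y = sum_n a_n x^n.
(1 - 2 x^2) y'' contributes (n+2)(n+1) a_{n+2} - 2 n(n-1) a_n at x^n.
5 x y'(x) contributes 5 n a_n at x^n.
-3 y(x) contributes -3 a_n at x^n.
Matching x^n: (n+2)(n+1) a_{n+2} + (-2 n(n-1) + 5 n - 3) a_n = 0.
Thus a_{n+2} = (2 n(n-1) - 5 n + 3) / ((n+1)(n+2)) * a_n.

Check with a_0 = -1, a_1 = 2 (apply the recurrence for n = 0, 1, 2, 3): a_0 = -1, a_1 = 2, a_2 = -3/2, a_3 = -2/3, a_4 = 3/8, a_5 = 0.

a_(n+2) = (2 n(n-1) - 5 n + 3) / ((n+1)(n+2)) * a_n; check: a_0 = -1, a_1 = 2, a_2 = -3/2, a_3 = -2/3, a_4 = 3/8, a_5 = 0


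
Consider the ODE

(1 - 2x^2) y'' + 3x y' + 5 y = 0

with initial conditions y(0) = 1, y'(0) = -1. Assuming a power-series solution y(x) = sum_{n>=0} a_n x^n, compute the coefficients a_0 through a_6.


Ansatz: y(x) = sum_{n>=0} a_n x^n, so y'(x) = sum_{n>=1} n a_n x^(n-1) and y''(x) = sum_{n>=2} n(n-1) a_n x^(n-2).
Substitute into P(x) y'' + Q(x) y' + R(x) y = 0 with P(x) = 1 - 2x^2, Q(x) = 3x, R(x) = 5, and match powers of x.
Initial conditions: a_0 = 1, a_1 = -1.
Setting the coefficient of each power of x to zero and solving order by order (substituting the coefficients already found):
  x^0: 2 a_2 + 5 a_0 = 0  ->  2 a_2 = -5 a_0 = -5  ->  a_2 = -5/2
  x^1: 6 a_3 + 8 a_1 = 0  ->  6 a_3 = -8 a_1 = 8  ->  a_3 = 4/3
  x^2: 12 a_4 + 7 a_2 = 0  ->  12 a_4 = -7 a_2 = 35/2  ->  a_4 = 35/24
  x^3: 20 a_5 + 2 a_3 = 0  ->  20 a_5 = -2 a_3 = -8/3  ->  a_5 = -2/15
  x^4: 30 a_6 - 7 a_4 = 0  ->  30 a_6 = 7 a_4 = 245/24  ->  a_6 = 49/144
Truncated series: y(x) = 1 - x - (5/2) x^2 + (4/3) x^3 + (35/24) x^4 - (2/15) x^5 + (49/144) x^6 + O(x^7).

a_0 = 1; a_1 = -1; a_2 = -5/2; a_3 = 4/3; a_4 = 35/24; a_5 = -2/15; a_6 = 49/144


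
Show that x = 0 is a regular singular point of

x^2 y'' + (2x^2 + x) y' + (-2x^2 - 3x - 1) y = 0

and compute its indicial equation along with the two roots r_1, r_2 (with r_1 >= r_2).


Divide by x^2 to reach normal form y'' + P_1(x) y' + P_2(x) y = 0 with P_1(x) = 2 + 1/x and P_2(x) = -2 - 3/x - 1/x^2.
x = 0 is a singular point because the y'-coefficient 2 + 1/x has a pole at x = 0 and the y-coefficient -2 - 3/x - 1/x^2 has a pole at x = 0.
It is a regular singular point because x P_1(x) = p(x) = 2x + 1 and x^2 P_2(x) = q(x) = -2x^2 - 3x - 1 are polynomials, hence analytic at x = 0.
p(0) = 1,  q(0) = -1.
Indicial equation: r(r-1) + p(0) r + q(0) = 0, i.e. r^2 + (p(0) - 1) r + q(0) = 0, i.e. r^2 - 1 = 0.
Discriminant: (0)^2 - 4(-1) = 4, so r = (0 ± 2)/2.
Solving: r_1 = 1, r_2 = -1.

indicial: r^2 - 1 = 0; roots r_1 = 1, r_2 = -1


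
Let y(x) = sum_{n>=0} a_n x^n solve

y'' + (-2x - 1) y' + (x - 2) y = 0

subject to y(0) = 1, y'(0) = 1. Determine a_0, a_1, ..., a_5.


Ansatz: y(x) = sum_{n>=0} a_n x^n, so y'(x) = sum_{n>=1} n a_n x^(n-1) and y''(x) = sum_{n>=2} n(n-1) a_n x^(n-2).
Substitute into P(x) y'' + Q(x) y' + R(x) y = 0 with P(x) = 1, Q(x) = -2x - 1, R(x) = x - 2, and match powers of x.
Initial conditions: a_0 = 1, a_1 = 1.
Setting the coefficient of each power of x to zero and solving order by order (substituting the coefficients already found):
  x^0: 2 a_2 - a_1 - 2 a_0 = 0  ->  2 a_2 = a_1 + 2 a_0 = 3  ->  a_2 = 3/2
  x^1: 6 a_3 - 2 a_2 - 4 a_1 + a_0 = 0  ->  6 a_3 = 2 a_2 + 4 a_1 - a_0 = 6  ->  a_3 = 1
  x^2: 12 a_4 - 3 a_3 - 6 a_2 + a_1 = 0  ->  12 a_4 = 3 a_3 + 6 a_2 - a_1 = 11  ->  a_4 = 11/12
  x^3: 20 a_5 - 4 a_4 - 8 a_3 + a_2 = 0  ->  20 a_5 = 4 a_4 + 8 a_3 - a_2 = 61/6  ->  a_5 = 61/120
Truncated series: y(x) = 1 + x + (3/2) x^2 + x^3 + (11/12) x^4 + (61/120) x^5 + O(x^6).

a_0 = 1; a_1 = 1; a_2 = 3/2; a_3 = 1; a_4 = 11/12; a_5 = 61/120


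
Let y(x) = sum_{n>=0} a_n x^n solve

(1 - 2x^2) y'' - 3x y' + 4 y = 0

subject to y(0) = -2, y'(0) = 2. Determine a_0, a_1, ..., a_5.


Ansatz: y(x) = sum_{n>=0} a_n x^n, so y'(x) = sum_{n>=1} n a_n x^(n-1) and y''(x) = sum_{n>=2} n(n-1) a_n x^(n-2).
Substitute into P(x) y'' + Q(x) y' + R(x) y = 0 with P(x) = 1 - 2x^2, Q(x) = -3x, R(x) = 4, and match powers of x.
Initial conditions: a_0 = -2, a_1 = 2.
Setting the coefficient of each power of x to zero and solving order by order (substituting the coefficients already found):
  x^0: 2 a_2 + 4 a_0 = 0  ->  2 a_2 = -4 a_0 = 8  ->  a_2 = 4
  x^1: 6 a_3 + a_1 = 0  ->  6 a_3 = -a_1 = -2  ->  a_3 = -1/3
  x^2: 12 a_4 - 6 a_2 = 0  ->  12 a_4 = 6 a_2 = 24  ->  a_4 = 2
  x^3: 20 a_5 - 17 a_3 = 0  ->  20 a_5 = 17 a_3 = -17/3  ->  a_5 = -17/60
Truncated series: y(x) = -2 + 2 x + 4 x^2 - (1/3) x^3 + 2 x^4 - (17/60) x^5 + O(x^6).

a_0 = -2; a_1 = 2; a_2 = 4; a_3 = -1/3; a_4 = 2; a_5 = -17/60


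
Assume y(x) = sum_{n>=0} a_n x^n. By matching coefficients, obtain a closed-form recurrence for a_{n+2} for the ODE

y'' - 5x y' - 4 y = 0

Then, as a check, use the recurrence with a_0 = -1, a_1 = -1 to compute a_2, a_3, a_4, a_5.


Substitute y = sum_n a_n x^n.
y''(x) has coefficient (n+2)(n+1) a_{n+2} at x^n;
-5 x y'(x) has coefficient -5 n a_n at x^n (shift);
-4 y(x) has coefficient -4 a_n at x^n.
Matching x^n: (n+2)(n+1) a_{n+2} + (-5n - 4) a_n = 0.
Thus a_{n+2} = (5n + 4) / ((n+1)(n+2)) * a_n.

Check with a_0 = -1, a_1 = -1 (apply the recurrence for n = 0, 1, 2, 3): a_0 = -1, a_1 = -1, a_2 = -2, a_3 = -3/2, a_4 = -7/3, a_5 = -57/40.

a_(n+2) = (5n + 4) / ((n+1)(n+2)) * a_n; check: a_0 = -1, a_1 = -1, a_2 = -2, a_3 = -3/2, a_4 = -7/3, a_5 = -57/40


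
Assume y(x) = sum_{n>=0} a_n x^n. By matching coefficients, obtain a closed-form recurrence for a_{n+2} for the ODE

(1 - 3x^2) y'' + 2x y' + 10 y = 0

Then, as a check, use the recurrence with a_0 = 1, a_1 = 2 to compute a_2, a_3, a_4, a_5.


Substitute y = sum_n a_n x^n.
(1 - 3 x^2) y'' contributes (n+2)(n+1) a_{n+2} - 3 n(n-1) a_n at x^n.
2 x y'(x) contributes 2 n a_n at x^n.
10 y(x) contributes 10 a_n at x^n.
Matching x^n: (n+2)(n+1) a_{n+2} + (-3 n(n-1) + 2 n + 10) a_n = 0.
Thus a_{n+2} = (3 n(n-1) - 2 n - 10) / ((n+1)(n+2)) * a_n.

Check with a_0 = 1, a_1 = 2 (apply the recurrence for n = 0, 1, 2, 3): a_0 = 1, a_1 = 2, a_2 = -5, a_3 = -4, a_4 = 10/3, a_5 = -2/5.

a_(n+2) = (3 n(n-1) - 2 n - 10) / ((n+1)(n+2)) * a_n; check: a_0 = 1, a_1 = 2, a_2 = -5, a_3 = -4, a_4 = 10/3, a_5 = -2/5


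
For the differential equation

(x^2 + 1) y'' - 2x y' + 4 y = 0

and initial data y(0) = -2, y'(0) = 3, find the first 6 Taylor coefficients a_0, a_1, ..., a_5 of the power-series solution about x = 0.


Ansatz: y(x) = sum_{n>=0} a_n x^n, so y'(x) = sum_{n>=1} n a_n x^(n-1) and y''(x) = sum_{n>=2} n(n-1) a_n x^(n-2).
Substitute into P(x) y'' + Q(x) y' + R(x) y = 0 with P(x) = x^2 + 1, Q(x) = -2x, R(x) = 4, and match powers of x.
Initial conditions: a_0 = -2, a_1 = 3.
Setting the coefficient of each power of x to zero and solving order by order (substituting the coefficients already found):
  x^0: 2 a_2 + 4 a_0 = 0  ->  2 a_2 = -4 a_0 = 8  ->  a_2 = 4
  x^1: 6 a_3 + 2 a_1 = 0  ->  6 a_3 = -2 a_1 = -6  ->  a_3 = -1
  x^2: 12 a_4 + 2 a_2 = 0  ->  12 a_4 = -2 a_2 = -8  ->  a_4 = -2/3
  x^3: 20 a_5 + 4 a_3 = 0  ->  20 a_5 = -4 a_3 = 4  ->  a_5 = 1/5
Truncated series: y(x) = -2 + 3 x + 4 x^2 - x^3 - (2/3) x^4 + (1/5) x^5 + O(x^6).

a_0 = -2; a_1 = 3; a_2 = 4; a_3 = -1; a_4 = -2/3; a_5 = 1/5


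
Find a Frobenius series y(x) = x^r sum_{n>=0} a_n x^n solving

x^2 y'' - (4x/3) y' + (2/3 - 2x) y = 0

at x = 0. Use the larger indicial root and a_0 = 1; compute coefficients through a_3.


Write in Frobenius form y'' + (p(x)/x) y' + (q(x)/x^2) y = 0:
  p(x) = -4/3,  q(x) = 2/3 - 2x.
Indicial equation: r(r-1) + (-4/3) r + (2/3) = 0 -> roots r_1 = 2, r_2 = 1/3.
Take r = r_1 = 2. Let y(x) = x^r sum_{n>=0} a_n x^n with a_0 = 1.
Substitute y = x^r sum a_n x^n and match x^{r+n}. The recurrence is
  D(n) a_n - 2 a_{n-1} = 0,  where D(n) = (r+n)(r+n-1) + (-4/3)(r+n) + (2/3).
  a_n = 2 / D(n) * a_{n-1}.
Since the indicial polynomial factors as (r - r_1)(r - r_2), D(n) = (r_1 + n - r_1)(r_1 + n - r_2) = n(n + 5/3).
Evaluating step by step (a_0 = 1):
  n = 1: D(1) = 1(1 + 5/3) = 8/3; numerator = 2(1) = 2; a_1 = (2)/(8/3) = 3/4
  n = 2: D(2) = 2(2 + 5/3) = 22/3; numerator = 2(3/4) = 3/2; a_2 = (3/2)/(22/3) = 9/44
  n = 3: D(3) = 3(3 + 5/3) = 14; numerator = 2(9/44) = 9/22; a_3 = (9/22)/(14) = 9/308

r = 2; a_0 = 1; a_1 = 3/4; a_2 = 9/44; a_3 = 9/308


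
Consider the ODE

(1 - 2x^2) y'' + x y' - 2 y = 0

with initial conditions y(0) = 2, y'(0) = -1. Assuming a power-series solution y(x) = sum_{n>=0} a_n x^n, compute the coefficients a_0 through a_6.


Ansatz: y(x) = sum_{n>=0} a_n x^n, so y'(x) = sum_{n>=1} n a_n x^(n-1) and y''(x) = sum_{n>=2} n(n-1) a_n x^(n-2).
Substitute into P(x) y'' + Q(x) y' + R(x) y = 0 with P(x) = 1 - 2x^2, Q(x) = x, R(x) = -2, and match powers of x.
Initial conditions: a_0 = 2, a_1 = -1.
Setting the coefficient of each power of x to zero and solving order by order (substituting the coefficients already found):
  x^0: 2 a_2 - 2 a_0 = 0  ->  2 a_2 = 2 a_0 = 4  ->  a_2 = 2
  x^1: 6 a_3 - a_1 = 0  ->  6 a_3 = a_1 = -1  ->  a_3 = -1/6
  x^2: 12 a_4 - 4 a_2 = 0  ->  12 a_4 = 4 a_2 = 8  ->  a_4 = 2/3
  x^3: 20 a_5 - 11 a_3 = 0  ->  20 a_5 = 11 a_3 = -11/6  ->  a_5 = -11/120
  x^4: 30 a_6 - 22 a_4 = 0  ->  30 a_6 = 22 a_4 = 44/3  ->  a_6 = 22/45
Truncated series: y(x) = 2 - x + 2 x^2 - (1/6) x^3 + (2/3) x^4 - (11/120) x^5 + (22/45) x^6 + O(x^7).

a_0 = 2; a_1 = -1; a_2 = 2; a_3 = -1/6; a_4 = 2/3; a_5 = -11/120; a_6 = 22/45


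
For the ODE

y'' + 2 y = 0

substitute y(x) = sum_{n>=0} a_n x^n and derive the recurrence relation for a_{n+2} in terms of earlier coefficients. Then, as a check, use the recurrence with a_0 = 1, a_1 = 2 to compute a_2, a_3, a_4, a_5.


Substitute y = sum_n a_n x^n into y'' + (const) y = 0.
y''(x) = sum_{n>=0} (n+2)(n+1) a_{n+2} x^n.
The ODE becomes sum_n [(n+2)(n+1) a_{n+2} + 2 a_n] x^n = 0.
Setting each coefficient to zero gives the recurrence:
  (n+2)(n+1) a_{n+2} + 2 a_n = 0,
  a_{n+2} = -2 / ((n+1)(n+2)) a_n.

Check with a_0 = 1, a_1 = 2 (apply the recurrence for n = 0, 1, 2, 3): a_0 = 1, a_1 = 2, a_2 = -1, a_3 = -2/3, a_4 = 1/6, a_5 = 1/15.

a_{n+2} = -2/((n+1)(n+2)) * a_n; check: a_0 = 1, a_1 = 2, a_2 = -1, a_3 = -2/3, a_4 = 1/6, a_5 = 1/15


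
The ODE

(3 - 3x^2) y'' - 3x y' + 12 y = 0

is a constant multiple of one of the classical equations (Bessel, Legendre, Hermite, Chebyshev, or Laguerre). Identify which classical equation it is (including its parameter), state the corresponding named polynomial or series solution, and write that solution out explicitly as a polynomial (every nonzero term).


All three coefficients share the factor 3; dividing through by 3 gives  (1 - x^2) y'' - x y' + 4 y = 0.
This matches the Chebyshev equation (1 - x^2) y'' - x y' + n^2 y = 0 (note the -x y' term, not -2x y') with n^2 = 4, so n = 2; the polynomial solution is T_2(x).
With y = sum_k a_k x^k, matching x^k gives (k+2)(k+1) a_{k+2} = (k^2 - n^2) a_k = (k - 2)(k + 2) a_k. The right side vanishes at k = 2, so the series with the parity of 2 terminates at degree 2.
Standard normalization: leading coefficient of T_n is 2^(n-1), so a_2 = 2^1 = 2. Work downward with a_k = (k+1)(k+2) a_{k+2} / ((k - 2)(k + 2)):
  a_0 = (1)(2)(2) / ((0 - 2)(0 + 2)) = 4/(-4) = -1
Hence T_2(x) = 2 x^2 - 1.

T_2(x); series = 2 x^2 - 1


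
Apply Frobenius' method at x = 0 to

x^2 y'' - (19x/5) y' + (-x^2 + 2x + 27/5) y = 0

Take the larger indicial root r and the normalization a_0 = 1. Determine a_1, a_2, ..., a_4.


Write in Frobenius form y'' + (p(x)/x) y' + (q(x)/x^2) y = 0:
  p(x) = -19/5,  q(x) = -x^2 + 2x + 27/5.
Indicial equation: r(r-1) + (-19/5) r + (27/5) = 0 -> roots r_1 = 3, r_2 = 9/5.
Take r = r_1 = 3. Let y(x) = x^r sum_{n>=0} a_n x^n with a_0 = 1.
Substitute y = x^r sum a_n x^n and match x^{r+n}. The recurrence is
  D(n) a_n + 2 a_{n-1} - 1 a_{n-2} = 0,  where D(n) = (r+n)(r+n-1) + (-19/5)(r+n) + (27/5).
  a_n = [-2 a_{n-1} + 1 a_{n-2}] / D(n).
Since the indicial polynomial factors as (r - r_1)(r - r_2), D(n) = (r_1 + n - r_1)(r_1 + n - r_2) = n(n + 6/5).
Evaluating step by step (a_0 = 1):
  n = 1: D(1) = 1(1 + 6/5) = 11/5; numerator = -2(1) = -2; a_1 = (-2)/(11/5) = -10/11
  n = 2: D(2) = 2(2 + 6/5) = 32/5; numerator = -2(-10/11) + 1(1) = 31/11; a_2 = (31/11)/(32/5) = 155/352
  n = 3: D(3) = 3(3 + 6/5) = 63/5; numerator = -2(155/352) + 1(-10/11) = -315/176; a_3 = (-315/176)/(63/5) = -25/176
  n = 4: D(4) = 4(4 + 6/5) = 104/5; numerator = -2(-25/176) + 1(155/352) = 255/352; a_4 = (255/352)/(104/5) = 1275/36608

r = 3; a_0 = 1; a_1 = -10/11; a_2 = 155/352; a_3 = -25/176; a_4 = 1275/36608


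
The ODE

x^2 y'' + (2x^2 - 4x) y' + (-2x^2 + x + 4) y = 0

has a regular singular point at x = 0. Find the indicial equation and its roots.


Divide by x^2 to reach normal form y'' + P_1(x) y' + P_2(x) y = 0 with P_1(x) = 2 - 4/x and P_2(x) = -2 + 1/x + 4/x^2.
x = 0 is a singular point because the y'-coefficient 2 - 4/x has a pole at x = 0 and the y-coefficient -2 + 1/x + 4/x^2 has a pole at x = 0.
It is a regular singular point because x P_1(x) = p(x) = 2x - 4 and x^2 P_2(x) = q(x) = -2x^2 + x + 4 are polynomials, hence analytic at x = 0.
p(0) = -4,  q(0) = 4.
Indicial equation: r(r-1) + p(0) r + q(0) = 0, i.e. r^2 + (p(0) - 1) r + q(0) = 0, i.e. r^2 - 5 r + 4 = 0.
Discriminant: (-5)^2 - 4(4) = 9, so r = (5 ± 3)/2.
Solving: r_1 = 4, r_2 = 1.

indicial: r^2 - 5 r + 4 = 0; roots r_1 = 4, r_2 = 1


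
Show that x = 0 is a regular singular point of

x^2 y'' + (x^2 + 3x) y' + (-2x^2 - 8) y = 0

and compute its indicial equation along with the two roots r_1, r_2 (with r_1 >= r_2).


Divide by x^2 to reach normal form y'' + P_1(x) y' + P_2(x) y = 0 with P_1(x) = 1 + 3/x and P_2(x) = -2 - 8/x^2.
x = 0 is a singular point because the y'-coefficient 1 + 3/x has a pole at x = 0 and the y-coefficient -2 - 8/x^2 has a pole at x = 0.
It is a regular singular point because x P_1(x) = p(x) = x + 3 and x^2 P_2(x) = q(x) = -2x^2 - 8 are polynomials, hence analytic at x = 0.
p(0) = 3,  q(0) = -8.
Indicial equation: r(r-1) + p(0) r + q(0) = 0, i.e. r^2 + (p(0) - 1) r + q(0) = 0, i.e. r^2 + 2 r - 8 = 0.
Discriminant: (2)^2 - 4(-8) = 36, so r = (-2 ± 6)/2.
Solving: r_1 = 2, r_2 = -4.

indicial: r^2 + 2 r - 8 = 0; roots r_1 = 2, r_2 = -4


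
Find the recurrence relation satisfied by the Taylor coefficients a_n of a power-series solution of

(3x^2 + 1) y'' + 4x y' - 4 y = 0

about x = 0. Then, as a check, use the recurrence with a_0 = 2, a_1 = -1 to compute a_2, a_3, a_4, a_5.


Substitute y = sum_n a_n x^n.
(1 + 3 x^2) y'' contributes (n+2)(n+1) a_{n+2} + 3 n(n-1) a_n at x^n.
4 x y'(x) contributes 4 n a_n at x^n.
-4 y(x) contributes -4 a_n at x^n.
Matching x^n: (n+2)(n+1) a_{n+2} + (3 n(n-1) + 4 n - 4) a_n = 0.
Thus a_{n+2} = (-3 n(n-1) - 4 n + 4) / ((n+1)(n+2)) * a_n.

Check with a_0 = 2, a_1 = -1 (apply the recurrence for n = 0, 1, 2, 3): a_0 = 2, a_1 = -1, a_2 = 4, a_3 = 0, a_4 = -10/3, a_5 = 0.

a_(n+2) = (-3 n(n-1) - 4 n + 4) / ((n+1)(n+2)) * a_n; check: a_0 = 2, a_1 = -1, a_2 = 4, a_3 = 0, a_4 = -10/3, a_5 = 0


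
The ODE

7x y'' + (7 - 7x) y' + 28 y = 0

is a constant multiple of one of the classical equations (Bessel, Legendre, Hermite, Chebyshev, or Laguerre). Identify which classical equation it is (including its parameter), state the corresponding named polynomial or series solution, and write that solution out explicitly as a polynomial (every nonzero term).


All three coefficients share the factor 7; dividing through by 7 gives  x y'' + (1 - x) y' + 4 y = 0.
This matches the Laguerre equation x y'' + (1 - x) y' + n y = 0 with n = 4; the polynomial solution is L_4(x).
With y = sum_k a_k x^k, matching x^k gives (k+1)k a_{k+1} + (k+1) a_{k+1} - k a_k + n a_k = 0, i.e. (k+1)^2 a_{k+1} = (k - n) a_k = (k - 4) a_k. The right side vanishes at k = 4, so the series terminates at degree 4.
Standard normalization L_n(0) = 1 gives a_0 = 1. Work upward with a_{k+1} = (k - 4) a_k / (k+1)^2:
  a_1 = (0 - 4)(1) / 1^2 = -4/1 = -4
  a_2 = (1 - 4)(-4) / 2^2 = 12/4 = 3
  a_3 = (2 - 4)(3) / 3^2 = -6/9 = -2/3
  a_4 = (3 - 4)(-2/3) / 4^2 = (2/3)/16 = 1/24
Hence L_4(x) = x^4/24 - 2 x^3/3 + 3 x^2 - 4 x + 1.

L_4(x); series = x^4/24 - 2 x^3/3 + 3 x^2 - 4 x + 1


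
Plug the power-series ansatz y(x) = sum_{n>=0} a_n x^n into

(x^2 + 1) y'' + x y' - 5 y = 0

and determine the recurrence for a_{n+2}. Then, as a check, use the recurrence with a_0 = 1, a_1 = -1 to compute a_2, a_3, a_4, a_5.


Substitute y = sum_n a_n x^n.
(1 + 1 x^2) y'' contributes (n+2)(n+1) a_{n+2} + n(n-1) a_n at x^n.
x y'(x) contributes n a_n at x^n.
-5 y(x) contributes -5 a_n at x^n.
Matching x^n: (n+2)(n+1) a_{n+2} + (n(n-1) + n - 5) a_n = 0.
Thus a_{n+2} = (-n(n-1) - n + 5) / ((n+1)(n+2)) * a_n.

Check with a_0 = 1, a_1 = -1 (apply the recurrence for n = 0, 1, 2, 3): a_0 = 1, a_1 = -1, a_2 = 5/2, a_3 = -2/3, a_4 = 5/24, a_5 = 2/15.

a_(n+2) = (-n(n-1) - n + 5) / ((n+1)(n+2)) * a_n; check: a_0 = 1, a_1 = -1, a_2 = 5/2, a_3 = -2/3, a_4 = 5/24, a_5 = 2/15


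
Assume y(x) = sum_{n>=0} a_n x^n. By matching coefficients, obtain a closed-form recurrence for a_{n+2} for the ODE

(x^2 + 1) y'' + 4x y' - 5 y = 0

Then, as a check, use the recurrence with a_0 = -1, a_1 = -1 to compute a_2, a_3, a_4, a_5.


Substitute y = sum_n a_n x^n.
(1 + 1 x^2) y'' contributes (n+2)(n+1) a_{n+2} + n(n-1) a_n at x^n.
4 x y'(x) contributes 4 n a_n at x^n.
-5 y(x) contributes -5 a_n at x^n.
Matching x^n: (n+2)(n+1) a_{n+2} + (n(n-1) + 4 n - 5) a_n = 0.
Thus a_{n+2} = (-n(n-1) - 4 n + 5) / ((n+1)(n+2)) * a_n.

Check with a_0 = -1, a_1 = -1 (apply the recurrence for n = 0, 1, 2, 3): a_0 = -1, a_1 = -1, a_2 = -5/2, a_3 = -1/6, a_4 = 25/24, a_5 = 13/120.

a_(n+2) = (-n(n-1) - 4 n + 5) / ((n+1)(n+2)) * a_n; check: a_0 = -1, a_1 = -1, a_2 = -5/2, a_3 = -1/6, a_4 = 25/24, a_5 = 13/120


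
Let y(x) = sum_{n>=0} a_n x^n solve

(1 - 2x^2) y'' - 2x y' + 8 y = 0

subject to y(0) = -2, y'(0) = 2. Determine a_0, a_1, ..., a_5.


Ansatz: y(x) = sum_{n>=0} a_n x^n, so y'(x) = sum_{n>=1} n a_n x^(n-1) and y''(x) = sum_{n>=2} n(n-1) a_n x^(n-2).
Substitute into P(x) y'' + Q(x) y' + R(x) y = 0 with P(x) = 1 - 2x^2, Q(x) = -2x, R(x) = 8, and match powers of x.
Initial conditions: a_0 = -2, a_1 = 2.
Setting the coefficient of each power of x to zero and solving order by order (substituting the coefficients already found):
  x^0: 2 a_2 + 8 a_0 = 0  ->  2 a_2 = -8 a_0 = 16  ->  a_2 = 8
  x^1: 6 a_3 + 6 a_1 = 0  ->  6 a_3 = -6 a_1 = -12  ->  a_3 = -2
  x^2: 12 a_4 = 0  ->  a_4 = 0
  x^3: 20 a_5 - 10 a_3 = 0  ->  20 a_5 = 10 a_3 = -20  ->  a_5 = -1
Truncated series: y(x) = -2 + 2 x + 8 x^2 - 2 x^3 - x^5 + O(x^6).

a_0 = -2; a_1 = 2; a_2 = 8; a_3 = -2; a_4 = 0; a_5 = -1


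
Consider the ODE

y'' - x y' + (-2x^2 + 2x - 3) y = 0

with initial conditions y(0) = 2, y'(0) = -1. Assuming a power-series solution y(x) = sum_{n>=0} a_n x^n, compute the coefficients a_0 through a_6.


Ansatz: y(x) = sum_{n>=0} a_n x^n, so y'(x) = sum_{n>=1} n a_n x^(n-1) and y''(x) = sum_{n>=2} n(n-1) a_n x^(n-2).
Substitute into P(x) y'' + Q(x) y' + R(x) y = 0 with P(x) = 1, Q(x) = -x, R(x) = -2x^2 + 2x - 3, and match powers of x.
Initial conditions: a_0 = 2, a_1 = -1.
Setting the coefficient of each power of x to zero and solving order by order (substituting the coefficients already found):
  x^0: 2 a_2 - 3 a_0 = 0  ->  2 a_2 = 3 a_0 = 6  ->  a_2 = 3
  x^1: 6 a_3 - 4 a_1 + 2 a_0 = 0  ->  6 a_3 = 4 a_1 - 2 a_0 = -8  ->  a_3 = -4/3
  x^2: 12 a_4 - 5 a_2 + 2 a_1 - 2 a_0 = 0  ->  12 a_4 = 5 a_2 - 2 a_1 + 2 a_0 = 21  ->  a_4 = 7/4
  x^3: 20 a_5 - 6 a_3 + 2 a_2 - 2 a_1 = 0  ->  20 a_5 = 6 a_3 - 2 a_2 + 2 a_1 = -16  ->  a_5 = -4/5
  x^4: 30 a_6 - 7 a_4 + 2 a_3 - 2 a_2 = 0  ->  30 a_6 = 7 a_4 - 2 a_3 + 2 a_2 = 251/12  ->  a_6 = 251/360
Truncated series: y(x) = 2 - x + 3 x^2 - (4/3) x^3 + (7/4) x^4 - (4/5) x^5 + (251/360) x^6 + O(x^7).

a_0 = 2; a_1 = -1; a_2 = 3; a_3 = -4/3; a_4 = 7/4; a_5 = -4/5; a_6 = 251/360


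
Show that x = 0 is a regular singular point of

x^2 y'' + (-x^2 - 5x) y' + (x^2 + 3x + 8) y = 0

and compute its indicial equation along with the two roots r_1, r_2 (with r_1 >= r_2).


Divide by x^2 to reach normal form y'' + P_1(x) y' + P_2(x) y = 0 with P_1(x) = -1 - 5/x and P_2(x) = 1 + 3/x + 8/x^2.
x = 0 is a singular point because the y'-coefficient -1 - 5/x has a pole at x = 0 and the y-coefficient 1 + 3/x + 8/x^2 has a pole at x = 0.
It is a regular singular point because x P_1(x) = p(x) = -x - 5 and x^2 P_2(x) = q(x) = x^2 + 3x + 8 are polynomials, hence analytic at x = 0.
p(0) = -5,  q(0) = 8.
Indicial equation: r(r-1) + p(0) r + q(0) = 0, i.e. r^2 + (p(0) - 1) r + q(0) = 0, i.e. r^2 - 6 r + 8 = 0.
Discriminant: (-6)^2 - 4(8) = 4, so r = (6 ± 2)/2.
Solving: r_1 = 4, r_2 = 2.

indicial: r^2 - 6 r + 8 = 0; roots r_1 = 4, r_2 = 2


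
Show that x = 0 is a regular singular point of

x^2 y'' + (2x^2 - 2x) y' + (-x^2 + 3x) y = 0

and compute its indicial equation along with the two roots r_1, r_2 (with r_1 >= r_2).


Divide by x^2 to reach normal form y'' + P_1(x) y' + P_2(x) y = 0 with P_1(x) = 2 - 2/x and P_2(x) = -1 + 3/x.
x = 0 is a singular point because the y'-coefficient 2 - 2/x has a pole at x = 0 and the y-coefficient -1 + 3/x has a pole at x = 0.
It is a regular singular point because x P_1(x) = p(x) = 2x - 2 and x^2 P_2(x) = q(x) = -x^2 + 3x are polynomials, hence analytic at x = 0.
p(0) = -2,  q(0) = 0.
Indicial equation: r(r-1) + p(0) r + q(0) = 0, i.e. r^2 + (p(0) - 1) r + q(0) = 0, i.e. r^2 - 3 r = 0.
Discriminant: (-3)^2 - 4(0) = 9, so r = (3 ± 3)/2.
Solving: r_1 = 3, r_2 = 0.

indicial: r^2 - 3 r = 0; roots r_1 = 3, r_2 = 0


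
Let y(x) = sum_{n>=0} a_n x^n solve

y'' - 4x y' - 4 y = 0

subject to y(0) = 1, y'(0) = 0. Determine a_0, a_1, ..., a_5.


Ansatz: y(x) = sum_{n>=0} a_n x^n, so y'(x) = sum_{n>=1} n a_n x^(n-1) and y''(x) = sum_{n>=2} n(n-1) a_n x^(n-2).
Substitute into P(x) y'' + Q(x) y' + R(x) y = 0 with P(x) = 1, Q(x) = -4x, R(x) = -4, and match powers of x.
Initial conditions: a_0 = 1, a_1 = 0.
Setting the coefficient of each power of x to zero and solving order by order (substituting the coefficients already found):
  x^0: 2 a_2 - 4 a_0 = 0  ->  2 a_2 = 4 a_0 = 4  ->  a_2 = 2
  x^1: 6 a_3 - 8 a_1 = 0  ->  6 a_3 = 8 a_1 = 0  ->  a_3 = 0
  x^2: 12 a_4 - 12 a_2 = 0  ->  12 a_4 = 12 a_2 = 24  ->  a_4 = 2
  x^3: 20 a_5 - 16 a_3 = 0  ->  20 a_5 = 16 a_3 = 0  ->  a_5 = 0
Truncated series: y(x) = 1 + 2 x^2 + 2 x^4 + O(x^6).

a_0 = 1; a_1 = 0; a_2 = 2; a_3 = 0; a_4 = 2; a_5 = 0


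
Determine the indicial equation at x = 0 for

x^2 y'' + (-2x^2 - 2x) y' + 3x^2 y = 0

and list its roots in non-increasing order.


Divide by x^2 to reach normal form y'' + P_1(x) y' + P_2(x) y = 0 with P_1(x) = -2 - 2/x and P_2(x) = 3.
x = 0 is a singular point because the y'-coefficient -2 - 2/x has a pole at x = 0.
It is a regular singular point because x P_1(x) = p(x) = -2x - 2 and x^2 P_2(x) = q(x) = 3x^2 are polynomials, hence analytic at x = 0.
p(0) = -2,  q(0) = 0.
Indicial equation: r(r-1) + p(0) r + q(0) = 0, i.e. r^2 + (p(0) - 1) r + q(0) = 0, i.e. r^2 - 3 r = 0.
Discriminant: (-3)^2 - 4(0) = 9, so r = (3 ± 3)/2.
Solving: r_1 = 3, r_2 = 0.

indicial: r^2 - 3 r = 0; roots r_1 = 3, r_2 = 0


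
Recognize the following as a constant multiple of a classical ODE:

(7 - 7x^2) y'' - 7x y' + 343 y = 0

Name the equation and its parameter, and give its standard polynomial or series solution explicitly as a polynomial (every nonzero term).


All three coefficients share the factor 7; dividing through by 7 gives  (1 - x^2) y'' - x y' + 49 y = 0.
This matches the Chebyshev equation (1 - x^2) y'' - x y' + n^2 y = 0 (note the -x y' term, not -2x y') with n^2 = 49, so n = 7; the polynomial solution is T_7(x).
With y = sum_k a_k x^k, matching x^k gives (k+2)(k+1) a_{k+2} = (k^2 - n^2) a_k = (k - 7)(k + 7) a_k. The right side vanishes at k = 7, so the series with the parity of 7 terminates at degree 7.
Standard normalization: leading coefficient of T_n is 2^(n-1), so a_7 = 2^6 = 64. Work downward with a_k = (k+1)(k+2) a_{k+2} / ((k - 7)(k + 7)):
  a_5 = (6)(7)(64) / ((5 - 7)(5 + 7)) = 2688/(-24) = -112
  a_3 = (4)(5)(-112) / ((3 - 7)(3 + 7)) = -2240/(-40) = 56
  a_1 = (2)(3)(56) / ((1 - 7)(1 + 7)) = 336/(-48) = -7
Hence T_7(x) = 64 x^7 - 112 x^5 + 56 x^3 - 7 x.

T_7(x); series = 64 x^7 - 112 x^5 + 56 x^3 - 7 x


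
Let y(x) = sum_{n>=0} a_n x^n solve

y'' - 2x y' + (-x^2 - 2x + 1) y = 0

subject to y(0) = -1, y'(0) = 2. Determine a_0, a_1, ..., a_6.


Ansatz: y(x) = sum_{n>=0} a_n x^n, so y'(x) = sum_{n>=1} n a_n x^(n-1) and y''(x) = sum_{n>=2} n(n-1) a_n x^(n-2).
Substitute into P(x) y'' + Q(x) y' + R(x) y = 0 with P(x) = 1, Q(x) = -2x, R(x) = -x^2 - 2x + 1, and match powers of x.
Initial conditions: a_0 = -1, a_1 = 2.
Setting the coefficient of each power of x to zero and solving order by order (substituting the coefficients already found):
  x^0: 2 a_2 + a_0 = 0  ->  2 a_2 = -a_0 = 1  ->  a_2 = 1/2
  x^1: 6 a_3 - a_1 - 2 a_0 = 0  ->  6 a_3 = a_1 + 2 a_0 = 0  ->  a_3 = 0
  x^2: 12 a_4 - 3 a_2 - 2 a_1 - a_0 = 0  ->  12 a_4 = 3 a_2 + 2 a_1 + a_0 = 9/2  ->  a_4 = 3/8
  x^3: 20 a_5 - 5 a_3 - 2 a_2 - a_1 = 0  ->  20 a_5 = 5 a_3 + 2 a_2 + a_1 = 3  ->  a_5 = 3/20
  x^4: 30 a_6 - 7 a_4 - 2 a_3 - a_2 = 0  ->  30 a_6 = 7 a_4 + 2 a_3 + a_2 = 25/8  ->  a_6 = 5/48
Truncated series: y(x) = -1 + 2 x + (1/2) x^2 + (3/8) x^4 + (3/20) x^5 + (5/48) x^6 + O(x^7).

a_0 = -1; a_1 = 2; a_2 = 1/2; a_3 = 0; a_4 = 3/8; a_5 = 3/20; a_6 = 5/48


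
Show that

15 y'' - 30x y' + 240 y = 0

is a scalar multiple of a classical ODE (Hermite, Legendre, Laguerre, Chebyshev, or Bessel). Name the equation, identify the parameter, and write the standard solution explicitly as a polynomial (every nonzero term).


All three coefficients share the factor 15; dividing through by 15 gives  y'' - 2x y' + 16 y = 0.
This matches the Hermite equation y'' - 2x y' + 2n y = 0 with 2n = 16, so n = 8; the polynomial solution is H_8(x).
With y = sum_k a_k x^k, matching x^k gives (k+2)(k+1) a_{k+2} = 2(k - n) a_k = 2(k - 8) a_k. The right side vanishes at k = 8, so the series with the parity of 8 terminates at degree 8.
Standard normalization: leading coefficient of H_n is 2^n, so a_8 = 2^8 = 256. Work downward with a_k = (k+1)(k+2) a_{k+2} / (2(k - n)):
  a_6 = (7)(8)(256) / (2(6 - 8)) = 14336/(-4) = -3584
  a_4 = (5)(6)(-3584) / (2(4 - 8)) = -107520/(-8) = 13440
  a_2 = (3)(4)(13440) / (2(2 - 8)) = 161280/(-12) = -13440
  a_0 = (1)(2)(-13440) / (2(0 - 8)) = -26880/(-16) = 1680
Hence H_8(x) = 256 x^8 - 3584 x^6 + 13440 x^4 - 13440 x^2 + 1680.

H_8(x); series = 256 x^8 - 3584 x^6 + 13440 x^4 - 13440 x^2 + 1680


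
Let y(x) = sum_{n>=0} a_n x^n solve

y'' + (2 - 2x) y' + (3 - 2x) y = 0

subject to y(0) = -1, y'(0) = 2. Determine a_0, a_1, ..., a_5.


Ansatz: y(x) = sum_{n>=0} a_n x^n, so y'(x) = sum_{n>=1} n a_n x^(n-1) and y''(x) = sum_{n>=2} n(n-1) a_n x^(n-2).
Substitute into P(x) y'' + Q(x) y' + R(x) y = 0 with P(x) = 1, Q(x) = 2 - 2x, R(x) = 3 - 2x, and match powers of x.
Initial conditions: a_0 = -1, a_1 = 2.
Setting the coefficient of each power of x to zero and solving order by order (substituting the coefficients already found):
  x^0: 2 a_2 + 2 a_1 + 3 a_0 = 0  ->  2 a_2 = -2 a_1 - 3 a_0 = -1  ->  a_2 = -1/2
  x^1: 6 a_3 + 4 a_2 + a_1 - 2 a_0 = 0  ->  6 a_3 = -4 a_2 - a_1 + 2 a_0 = -2  ->  a_3 = -1/3
  x^2: 12 a_4 + 6 a_3 - a_2 - 2 a_1 = 0  ->  12 a_4 = -6 a_3 + a_2 + 2 a_1 = 11/2  ->  a_4 = 11/24
  x^3: 20 a_5 + 8 a_4 - 3 a_3 - 2 a_2 = 0  ->  20 a_5 = -8 a_4 + 3 a_3 + 2 a_2 = -17/3  ->  a_5 = -17/60
Truncated series: y(x) = -1 + 2 x - (1/2) x^2 - (1/3) x^3 + (11/24) x^4 - (17/60) x^5 + O(x^6).

a_0 = -1; a_1 = 2; a_2 = -1/2; a_3 = -1/3; a_4 = 11/24; a_5 = -17/60


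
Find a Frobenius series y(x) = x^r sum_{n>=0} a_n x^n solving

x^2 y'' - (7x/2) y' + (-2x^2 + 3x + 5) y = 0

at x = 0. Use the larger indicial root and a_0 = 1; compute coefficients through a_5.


Write in Frobenius form y'' + (p(x)/x) y' + (q(x)/x^2) y = 0:
  p(x) = -7/2,  q(x) = -2x^2 + 3x + 5.
Indicial equation: r(r-1) + (-7/2) r + (5) = 0 -> roots r_1 = 5/2, r_2 = 2.
Take r = r_1 = 5/2. Let y(x) = x^r sum_{n>=0} a_n x^n with a_0 = 1.
Substitute y = x^r sum a_n x^n and match x^{r+n}. The recurrence is
  D(n) a_n + 3 a_{n-1} - 2 a_{n-2} = 0,  where D(n) = (r+n)(r+n-1) + (-7/2)(r+n) + (5).
  a_n = [-3 a_{n-1} + 2 a_{n-2}] / D(n).
Since the indicial polynomial factors as (r - r_1)(r - r_2), D(n) = (r_1 + n - r_1)(r_1 + n - r_2) = n(n + 1/2).
Evaluating step by step (a_0 = 1):
  n = 1: D(1) = 1(1 + 1/2) = 3/2; numerator = -3(1) = -3; a_1 = (-3)/(3/2) = -2
  n = 2: D(2) = 2(2 + 1/2) = 5; numerator = -3(-2) + 2(1) = 8; a_2 = (8)/(5) = 8/5
  n = 3: D(3) = 3(3 + 1/2) = 21/2; numerator = -3(8/5) + 2(-2) = -44/5; a_3 = (-44/5)/(21/2) = -88/105
  n = 4: D(4) = 4(4 + 1/2) = 18; numerator = -3(-88/105) + 2(8/5) = 40/7; a_4 = (40/7)/(18) = 20/63
  n = 5: D(5) = 5(5 + 1/2) = 55/2; numerator = -3(20/63) + 2(-88/105) = -92/35; a_5 = (-92/35)/(55/2) = -184/1925

r = 5/2; a_0 = 1; a_1 = -2; a_2 = 8/5; a_3 = -88/105; a_4 = 20/63; a_5 = -184/1925


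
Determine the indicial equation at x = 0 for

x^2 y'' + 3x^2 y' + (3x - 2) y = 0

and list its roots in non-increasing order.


Divide by x^2 to reach normal form y'' + P_1(x) y' + P_2(x) y = 0 with P_1(x) = 3 and P_2(x) = 3/x - 2/x^2.
x = 0 is a singular point because the y-coefficient 3/x - 2/x^2 has a pole at x = 0.
It is a regular singular point because x P_1(x) = p(x) = 3x and x^2 P_2(x) = q(x) = 3x - 2 are polynomials, hence analytic at x = 0.
p(0) = 0,  q(0) = -2.
Indicial equation: r(r-1) + p(0) r + q(0) = 0, i.e. r^2 + (p(0) - 1) r + q(0) = 0, i.e. r^2 - 1 r - 2 = 0.
Discriminant: (-1)^2 - 4(-2) = 9, so r = (1 ± 3)/2.
Solving: r_1 = 2, r_2 = -1.

indicial: r^2 - 1 r - 2 = 0; roots r_1 = 2, r_2 = -1


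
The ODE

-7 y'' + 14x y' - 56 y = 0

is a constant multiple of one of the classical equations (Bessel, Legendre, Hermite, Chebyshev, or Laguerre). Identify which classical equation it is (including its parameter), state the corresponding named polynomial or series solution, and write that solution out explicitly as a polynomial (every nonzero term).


All three coefficients share the factor -7; dividing through by -7 gives  y'' - 2x y' + 8 y = 0.
This matches the Hermite equation y'' - 2x y' + 2n y = 0 with 2n = 8, so n = 4; the polynomial solution is H_4(x).
With y = sum_k a_k x^k, matching x^k gives (k+2)(k+1) a_{k+2} = 2(k - n) a_k = 2(k - 4) a_k. The right side vanishes at k = 4, so the series with the parity of 4 terminates at degree 4.
Standard normalization: leading coefficient of H_n is 2^n, so a_4 = 2^4 = 16. Work downward with a_k = (k+1)(k+2) a_{k+2} / (2(k - n)):
  a_2 = (3)(4)(16) / (2(2 - 4)) = 192/(-4) = -48
  a_0 = (1)(2)(-48) / (2(0 - 4)) = -96/(-8) = 12
Hence H_4(x) = 16 x^4 - 48 x^2 + 12.

H_4(x); series = 16 x^4 - 48 x^2 + 12


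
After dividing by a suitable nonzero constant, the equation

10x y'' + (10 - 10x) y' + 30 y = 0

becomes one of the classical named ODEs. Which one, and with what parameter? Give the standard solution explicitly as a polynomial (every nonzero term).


All three coefficients share the factor 10; dividing through by 10 gives  x y'' + (1 - x) y' + 3 y = 0.
This matches the Laguerre equation x y'' + (1 - x) y' + n y = 0 with n = 3; the polynomial solution is L_3(x).
With y = sum_k a_k x^k, matching x^k gives (k+1)k a_{k+1} + (k+1) a_{k+1} - k a_k + n a_k = 0, i.e. (k+1)^2 a_{k+1} = (k - n) a_k = (k - 3) a_k. The right side vanishes at k = 3, so the series terminates at degree 3.
Standard normalization L_n(0) = 1 gives a_0 = 1. Work upward with a_{k+1} = (k - 3) a_k / (k+1)^2:
  a_1 = (0 - 3)(1) / 1^2 = -3/1 = -3
  a_2 = (1 - 3)(-3) / 2^2 = 6/4 = 3/2
  a_3 = (2 - 3)(3/2) / 3^2 = (-3/2)/9 = -1/6
Hence L_3(x) = -x^3/6 + 3 x^2/2 - 3 x + 1.

L_3(x); series = -x^3/6 + 3 x^2/2 - 3 x + 1


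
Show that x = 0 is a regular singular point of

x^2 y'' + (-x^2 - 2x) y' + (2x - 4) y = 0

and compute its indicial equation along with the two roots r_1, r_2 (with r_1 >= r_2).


Divide by x^2 to reach normal form y'' + P_1(x) y' + P_2(x) y = 0 with P_1(x) = -1 - 2/x and P_2(x) = 2/x - 4/x^2.
x = 0 is a singular point because the y'-coefficient -1 - 2/x has a pole at x = 0 and the y-coefficient 2/x - 4/x^2 has a pole at x = 0.
It is a regular singular point because x P_1(x) = p(x) = -x - 2 and x^2 P_2(x) = q(x) = 2x - 4 are polynomials, hence analytic at x = 0.
p(0) = -2,  q(0) = -4.
Indicial equation: r(r-1) + p(0) r + q(0) = 0, i.e. r^2 + (p(0) - 1) r + q(0) = 0, i.e. r^2 - 3 r - 4 = 0.
Discriminant: (-3)^2 - 4(-4) = 25, so r = (3 ± 5)/2.
Solving: r_1 = 4, r_2 = -1.

indicial: r^2 - 3 r - 4 = 0; roots r_1 = 4, r_2 = -1


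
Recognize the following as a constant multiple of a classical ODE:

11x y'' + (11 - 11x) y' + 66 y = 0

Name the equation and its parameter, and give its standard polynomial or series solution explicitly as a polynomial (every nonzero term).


All three coefficients share the factor 11; dividing through by 11 gives  x y'' + (1 - x) y' + 6 y = 0.
This matches the Laguerre equation x y'' + (1 - x) y' + n y = 0 with n = 6; the polynomial solution is L_6(x).
With y = sum_k a_k x^k, matching x^k gives (k+1)k a_{k+1} + (k+1) a_{k+1} - k a_k + n a_k = 0, i.e. (k+1)^2 a_{k+1} = (k - n) a_k = (k - 6) a_k. The right side vanishes at k = 6, so the series terminates at degree 6.
Standard normalization L_n(0) = 1 gives a_0 = 1. Work upward with a_{k+1} = (k - 6) a_k / (k+1)^2:
  a_1 = (0 - 6)(1) / 1^2 = -6/1 = -6
  a_2 = (1 - 6)(-6) / 2^2 = 30/4 = 15/2
  a_3 = (2 - 6)(15/2) / 3^2 = -30/9 = -10/3
  a_4 = (3 - 6)(-10/3) / 4^2 = 10/16 = 5/8
  a_5 = (4 - 6)(5/8) / 5^2 = (-5/4)/25 = -1/20
  a_6 = (5 - 6)(-1/20) / 6^2 = (1/20)/36 = 1/720
Hence L_6(x) = x^6/720 - x^5/20 + 5 x^4/8 - 10 x^3/3 + 15 x^2/2 - 6 x + 1.

L_6(x); series = x^6/720 - x^5/20 + 5 x^4/8 - 10 x^3/3 + 15 x^2/2 - 6 x + 1


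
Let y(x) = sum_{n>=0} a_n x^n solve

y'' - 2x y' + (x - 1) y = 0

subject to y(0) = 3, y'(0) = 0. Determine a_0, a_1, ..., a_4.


Ansatz: y(x) = sum_{n>=0} a_n x^n, so y'(x) = sum_{n>=1} n a_n x^(n-1) and y''(x) = sum_{n>=2} n(n-1) a_n x^(n-2).
Substitute into P(x) y'' + Q(x) y' + R(x) y = 0 with P(x) = 1, Q(x) = -2x, R(x) = x - 1, and match powers of x.
Initial conditions: a_0 = 3, a_1 = 0.
Setting the coefficient of each power of x to zero and solving order by order (substituting the coefficients already found):
  x^0: 2 a_2 - a_0 = 0  ->  2 a_2 = a_0 = 3  ->  a_2 = 3/2
  x^1: 6 a_3 - 3 a_1 + a_0 = 0  ->  6 a_3 = 3 a_1 - a_0 = -3  ->  a_3 = -1/2
  x^2: 12 a_4 - 5 a_2 + a_1 = 0  ->  12 a_4 = 5 a_2 - a_1 = 15/2  ->  a_4 = 5/8
Truncated series: y(x) = 3 + (3/2) x^2 - (1/2) x^3 + (5/8) x^4 + O(x^5).

a_0 = 3; a_1 = 0; a_2 = 3/2; a_3 = -1/2; a_4 = 5/8


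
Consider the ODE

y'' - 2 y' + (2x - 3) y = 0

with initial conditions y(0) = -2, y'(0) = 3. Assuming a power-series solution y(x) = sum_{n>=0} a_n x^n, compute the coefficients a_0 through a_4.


Ansatz: y(x) = sum_{n>=0} a_n x^n, so y'(x) = sum_{n>=1} n a_n x^(n-1) and y''(x) = sum_{n>=2} n(n-1) a_n x^(n-2).
Substitute into P(x) y'' + Q(x) y' + R(x) y = 0 with P(x) = 1, Q(x) = -2, R(x) = 2x - 3, and match powers of x.
Initial conditions: a_0 = -2, a_1 = 3.
Setting the coefficient of each power of x to zero and solving order by order (substituting the coefficients already found):
  x^0: 2 a_2 - 2 a_1 - 3 a_0 = 0  ->  2 a_2 = 2 a_1 + 3 a_0 = 0  ->  a_2 = 0
  x^1: 6 a_3 - 4 a_2 - 3 a_1 + 2 a_0 = 0  ->  6 a_3 = 4 a_2 + 3 a_1 - 2 a_0 = 13  ->  a_3 = 13/6
  x^2: 12 a_4 - 6 a_3 - 3 a_2 + 2 a_1 = 0  ->  12 a_4 = 6 a_3 + 3 a_2 - 2 a_1 = 7  ->  a_4 = 7/12
Truncated series: y(x) = -2 + 3 x + (13/6) x^3 + (7/12) x^4 + O(x^5).

a_0 = -2; a_1 = 3; a_2 = 0; a_3 = 13/6; a_4 = 7/12


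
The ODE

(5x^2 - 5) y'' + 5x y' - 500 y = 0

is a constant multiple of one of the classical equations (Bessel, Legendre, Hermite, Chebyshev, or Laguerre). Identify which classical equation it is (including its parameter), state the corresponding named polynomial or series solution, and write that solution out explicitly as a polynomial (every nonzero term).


All three coefficients share the factor -5; dividing through by -5 gives  (1 - x^2) y'' - x y' + 100 y = 0.
This matches the Chebyshev equation (1 - x^2) y'' - x y' + n^2 y = 0 (note the -x y' term, not -2x y') with n^2 = 100, so n = 10; the polynomial solution is T_10(x).
With y = sum_k a_k x^k, matching x^k gives (k+2)(k+1) a_{k+2} = (k^2 - n^2) a_k = (k - 10)(k + 10) a_k. The right side vanishes at k = 10, so the series with the parity of 10 terminates at degree 10.
Standard normalization: leading coefficient of T_n is 2^(n-1), so a_10 = 2^9 = 512. Work downward with a_k = (k+1)(k+2) a_{k+2} / ((k - 10)(k + 10)):
  a_8 = (9)(10)(512) / ((8 - 10)(8 + 10)) = 46080/(-36) = -1280
  a_6 = (7)(8)(-1280) / ((6 - 10)(6 + 10)) = -71680/(-64) = 1120
  a_4 = (5)(6)(1120) / ((4 - 10)(4 + 10)) = 33600/(-84) = -400
  a_2 = (3)(4)(-400) / ((2 - 10)(2 + 10)) = -4800/(-96) = 50
  a_0 = (1)(2)(50) / ((0 - 10)(0 + 10)) = 100/(-100) = -1
Hence T_10(x) = 512 x^10 - 1280 x^8 + 1120 x^6 - 400 x^4 + 50 x^2 - 1.

T_10(x); series = 512 x^10 - 1280 x^8 + 1120 x^6 - 400 x^4 + 50 x^2 - 1


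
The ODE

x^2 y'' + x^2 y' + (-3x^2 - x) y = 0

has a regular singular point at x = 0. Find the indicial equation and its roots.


Divide by x^2 to reach normal form y'' + P_1(x) y' + P_2(x) y = 0 with P_1(x) = 1 and P_2(x) = -3 - 1/x.
x = 0 is a singular point because the y-coefficient -3 - 1/x has a pole at x = 0.
It is a regular singular point because x P_1(x) = p(x) = x and x^2 P_2(x) = q(x) = -3x^2 - x are polynomials, hence analytic at x = 0.
p(0) = 0,  q(0) = 0.
Indicial equation: r(r-1) + p(0) r + q(0) = 0, i.e. r^2 + (p(0) - 1) r + q(0) = 0, i.e. r^2 - 1 r = 0.
Discriminant: (-1)^2 - 4(0) = 1, so r = (1 ± 1)/2.
Solving: r_1 = 1, r_2 = 0.

indicial: r^2 - 1 r = 0; roots r_1 = 1, r_2 = 0


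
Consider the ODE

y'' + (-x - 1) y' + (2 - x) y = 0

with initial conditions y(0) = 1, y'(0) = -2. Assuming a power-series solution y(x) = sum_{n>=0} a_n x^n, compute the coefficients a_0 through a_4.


Ansatz: y(x) = sum_{n>=0} a_n x^n, so y'(x) = sum_{n>=1} n a_n x^(n-1) and y''(x) = sum_{n>=2} n(n-1) a_n x^(n-2).
Substitute into P(x) y'' + Q(x) y' + R(x) y = 0 with P(x) = 1, Q(x) = -x - 1, R(x) = 2 - x, and match powers of x.
Initial conditions: a_0 = 1, a_1 = -2.
Setting the coefficient of each power of x to zero and solving order by order (substituting the coefficients already found):
  x^0: 2 a_2 - a_1 + 2 a_0 = 0  ->  2 a_2 = a_1 - 2 a_0 = -4  ->  a_2 = -2
  x^1: 6 a_3 - 2 a_2 + a_1 - a_0 = 0  ->  6 a_3 = 2 a_2 - a_1 + a_0 = -1  ->  a_3 = -1/6
  x^2: 12 a_4 - 3 a_3 - a_1 = 0  ->  12 a_4 = 3 a_3 + a_1 = -5/2  ->  a_4 = -5/24
Truncated series: y(x) = 1 - 2 x - 2 x^2 - (1/6) x^3 - (5/24) x^4 + O(x^5).

a_0 = 1; a_1 = -2; a_2 = -2; a_3 = -1/6; a_4 = -5/24
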